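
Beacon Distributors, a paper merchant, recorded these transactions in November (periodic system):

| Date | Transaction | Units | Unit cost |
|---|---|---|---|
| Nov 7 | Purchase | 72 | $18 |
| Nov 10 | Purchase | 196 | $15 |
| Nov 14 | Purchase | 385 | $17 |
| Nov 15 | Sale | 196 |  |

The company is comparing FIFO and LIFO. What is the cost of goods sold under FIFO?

COGS = $3,156

FIFO COGS: 72 @ $18 + 124 @ $15 = $3,156
LIFO COGS: 196 @ $17 = $3,332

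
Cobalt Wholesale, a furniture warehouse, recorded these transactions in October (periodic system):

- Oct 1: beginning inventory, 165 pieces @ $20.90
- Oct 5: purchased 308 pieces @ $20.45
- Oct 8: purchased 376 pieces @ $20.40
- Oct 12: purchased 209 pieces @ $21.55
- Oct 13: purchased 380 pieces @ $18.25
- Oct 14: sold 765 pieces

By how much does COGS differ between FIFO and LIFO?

$674.55

FIFO COGS: 165 @ $20.90 + 308 @ $20.45 + 292 @ $20.40 = $15,703.90
LIFO COGS: 380 @ $18.25 + 209 @ $21.55 + 176 @ $20.40 = $15,029.35
Difference = |$15,703.90 − $15,029.35| = $674.55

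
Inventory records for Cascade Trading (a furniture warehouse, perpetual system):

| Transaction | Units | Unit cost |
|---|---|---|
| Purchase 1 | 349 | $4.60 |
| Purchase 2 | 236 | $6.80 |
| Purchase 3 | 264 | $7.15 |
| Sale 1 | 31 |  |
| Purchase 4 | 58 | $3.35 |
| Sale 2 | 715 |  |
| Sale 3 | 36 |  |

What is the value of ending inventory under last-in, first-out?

Sale 1 (31) [LIFO — newest first]: 31 @ $7.15 = $221.65
Sale 2 (715) [LIFO — newest first]: 58 @ $3.35 + 233 @ $7.15 + 236 @ $6.80 + 188 @ $4.60 = $4,329.85
Sale 3 (36) [LIFO — newest first]: 36 @ $4.60 = $165.60
Total COGS = $221.65 + $4,329.85 + $165.60 = $4,717.10
Ending inventory: 125 @ $4.60 = $575.00

Ending inventory = $575.00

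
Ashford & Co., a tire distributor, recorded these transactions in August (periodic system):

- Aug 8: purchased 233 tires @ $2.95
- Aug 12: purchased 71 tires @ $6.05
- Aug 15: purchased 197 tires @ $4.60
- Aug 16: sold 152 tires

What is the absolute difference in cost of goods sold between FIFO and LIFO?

FIFO COGS: 152 @ $2.95 = $448.40
LIFO COGS: 152 @ $4.60 = $699.20
Difference = |$448.40 − $699.20| = $250.80

$250.80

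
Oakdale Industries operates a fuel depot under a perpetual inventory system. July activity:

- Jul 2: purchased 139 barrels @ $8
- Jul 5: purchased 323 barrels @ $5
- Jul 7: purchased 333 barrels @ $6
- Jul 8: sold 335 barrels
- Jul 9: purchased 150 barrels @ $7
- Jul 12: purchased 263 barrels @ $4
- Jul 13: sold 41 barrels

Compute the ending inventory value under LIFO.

Ending inventory = $4,655

Jul 8, 335 sold [LIFO — newest first]: 333 @ $6 + 2 @ $5 = $2,008
Jul 13, 41 sold [LIFO — newest first]: 41 @ $4 = $164
Total COGS = $2,008 + $164 = $2,172
Ending inventory: 139 @ $8 + 321 @ $5 + 150 @ $7 + 222 @ $4 = $4,655
Check: goods available $6,827 = COGS $2,172 + ending $4,655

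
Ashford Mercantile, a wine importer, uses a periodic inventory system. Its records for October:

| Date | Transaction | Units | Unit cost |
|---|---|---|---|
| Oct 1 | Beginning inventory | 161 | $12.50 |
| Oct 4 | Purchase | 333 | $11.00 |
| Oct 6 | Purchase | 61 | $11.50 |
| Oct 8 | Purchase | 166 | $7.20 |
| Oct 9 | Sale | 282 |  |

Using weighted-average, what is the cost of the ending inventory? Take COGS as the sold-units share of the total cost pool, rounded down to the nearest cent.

Oct 9, sell 282: 282/721 × $7,572.20 → $2,961.66
Ending inventory (cost pool remaining) = $4,610.54
Check: goods available $7,572.20 = COGS $2,961.66 + ending $4,610.54

Ending inventory = $4,610.54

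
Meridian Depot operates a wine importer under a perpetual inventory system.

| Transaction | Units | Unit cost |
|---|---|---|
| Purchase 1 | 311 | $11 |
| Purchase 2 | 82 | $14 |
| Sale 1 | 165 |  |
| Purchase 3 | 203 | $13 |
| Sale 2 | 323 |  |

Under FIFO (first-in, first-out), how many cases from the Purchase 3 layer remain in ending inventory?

Sale 1 (165) [FIFO — oldest first]: 165 @ $11 = $1,815
Sale 2 (323) [FIFO — oldest first]: 146 @ $11 + 82 @ $14 + 95 @ $13 = $3,989
Total COGS = $1,815 + $3,989 = $5,804
Ending inventory: 108 @ $13 = $1,404
Check: goods available $7,208 = COGS $5,804 + ending $1,404

108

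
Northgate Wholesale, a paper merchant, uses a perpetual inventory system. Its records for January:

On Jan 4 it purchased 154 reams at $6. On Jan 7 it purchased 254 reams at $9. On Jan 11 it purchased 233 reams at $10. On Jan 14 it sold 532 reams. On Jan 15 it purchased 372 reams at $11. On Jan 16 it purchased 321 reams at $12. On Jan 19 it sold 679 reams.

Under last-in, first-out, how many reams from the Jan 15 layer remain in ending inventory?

Jan 14, 532 sold [LIFO — newest first]: 233 @ $10 + 254 @ $9 + 45 @ $6 = $4,886
Jan 19, 679 sold [LIFO — newest first]: 321 @ $12 + 358 @ $11 = $7,790
Total COGS = $4,886 + $7,790 = $12,676
Ending inventory: 109 @ $6 + 14 @ $11 = $808

14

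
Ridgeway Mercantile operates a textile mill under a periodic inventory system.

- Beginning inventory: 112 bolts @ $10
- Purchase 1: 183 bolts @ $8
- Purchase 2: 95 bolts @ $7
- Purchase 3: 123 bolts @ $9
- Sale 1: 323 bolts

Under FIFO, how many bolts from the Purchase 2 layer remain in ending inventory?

67

Sale 1 (323) [FIFO — oldest first]: 112 @ $10 + 183 @ $8 + 28 @ $7 = $2,780
Ending inventory: 67 @ $7 + 123 @ $9 = $1,576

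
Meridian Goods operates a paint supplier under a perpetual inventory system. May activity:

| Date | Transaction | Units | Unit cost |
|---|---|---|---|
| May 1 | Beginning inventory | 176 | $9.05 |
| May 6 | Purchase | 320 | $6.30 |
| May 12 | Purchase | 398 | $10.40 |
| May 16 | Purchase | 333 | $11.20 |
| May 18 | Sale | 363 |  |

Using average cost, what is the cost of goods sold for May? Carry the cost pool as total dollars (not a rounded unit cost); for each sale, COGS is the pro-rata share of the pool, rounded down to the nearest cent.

After May 1: 176 on hand, pool $1,592.80 (≈ $9.0500 each)
After May 6: 496 on hand, pool $3,608.80 (≈ $7.2758 each)
After May 12: 894 on hand, pool $7,748.00 (≈ $8.6667 each)
After May 16: 1227 on hand, pool $11,477.60 (≈ $9.3542 each)
May 18, sell 363: 363/1227 × $11,477.60 → $3,395.57
Ending inventory (cost pool remaining) = $8,082.03

COGS = $3,395.57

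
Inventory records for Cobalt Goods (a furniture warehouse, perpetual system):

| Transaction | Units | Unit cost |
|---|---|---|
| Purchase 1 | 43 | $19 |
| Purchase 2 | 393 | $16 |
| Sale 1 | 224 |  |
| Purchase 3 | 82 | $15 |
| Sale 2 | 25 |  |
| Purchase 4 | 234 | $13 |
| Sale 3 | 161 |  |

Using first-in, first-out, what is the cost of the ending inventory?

Sale 1 (224) [FIFO — oldest first]: 43 @ $19 + 181 @ $16 = $3,713
Sale 2 (25) [FIFO — oldest first]: 25 @ $16 = $400
Sale 3 (161) [FIFO — oldest first]: 161 @ $16 = $2,576
Total COGS = $3,713 + $400 + $2,576 = $6,689
Ending inventory: 26 @ $16 + 82 @ $15 + 234 @ $13 = $4,688
Check: goods available $11,377 = COGS $6,689 + ending $4,688

Ending inventory = $4,688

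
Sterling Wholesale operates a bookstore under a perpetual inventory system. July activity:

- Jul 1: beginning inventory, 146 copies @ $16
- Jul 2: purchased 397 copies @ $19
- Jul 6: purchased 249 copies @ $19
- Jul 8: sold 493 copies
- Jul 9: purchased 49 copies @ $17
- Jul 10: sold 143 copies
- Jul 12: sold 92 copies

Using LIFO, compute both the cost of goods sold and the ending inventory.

Jul 8, 493 sold [LIFO — newest first]: 249 @ $19 + 244 @ $19 = $9,367
Jul 10, 143 sold [LIFO — newest first]: 49 @ $17 + 94 @ $19 = $2,619
Jul 12, 92 sold [LIFO — newest first]: 59 @ $19 + 33 @ $16 = $1,649
Total COGS = $9,367 + $2,619 + $1,649 = $13,635
Ending inventory: 113 @ $16 = $1,808

COGS = $13,635; ending inventory = $1,808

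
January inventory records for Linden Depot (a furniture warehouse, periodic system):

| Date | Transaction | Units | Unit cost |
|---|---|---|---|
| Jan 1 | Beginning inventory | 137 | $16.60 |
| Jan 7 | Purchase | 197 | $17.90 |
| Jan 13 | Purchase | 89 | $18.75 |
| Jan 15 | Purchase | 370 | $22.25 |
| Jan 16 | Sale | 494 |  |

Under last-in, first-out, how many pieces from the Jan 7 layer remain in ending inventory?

162

Jan 16, 494 sold [LIFO — newest first]: 370 @ $22.25 + 89 @ $18.75 + 35 @ $17.90 = $10,527.75
Ending inventory: 137 @ $16.60 + 162 @ $17.90 = $5,174.00
Check: goods available $15,701.75 = COGS $10,527.75 + ending $5,174.00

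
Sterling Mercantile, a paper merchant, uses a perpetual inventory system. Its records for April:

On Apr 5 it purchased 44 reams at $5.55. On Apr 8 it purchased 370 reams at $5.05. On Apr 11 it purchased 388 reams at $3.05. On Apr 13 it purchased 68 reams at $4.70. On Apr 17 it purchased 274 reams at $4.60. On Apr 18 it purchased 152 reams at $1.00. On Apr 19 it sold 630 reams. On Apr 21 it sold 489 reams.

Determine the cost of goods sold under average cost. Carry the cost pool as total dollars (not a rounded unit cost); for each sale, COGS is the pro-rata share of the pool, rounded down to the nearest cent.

COGS = $4,341.39

After Apr 5: 44 on hand, pool $244.20 (≈ $5.5500 each)
After Apr 8: 414 on hand, pool $2,112.70 (≈ $5.1031 each)
After Apr 11: 802 on hand, pool $3,296.10 (≈ $4.1099 each)
After Apr 13: 870 on hand, pool $3,615.70 (≈ $4.1560 each)
After Apr 17: 1144 on hand, pool $4,876.10 (≈ $4.2623 each)
After Apr 18: 1296 on hand, pool $5,028.10 (≈ $3.8797 each)
Apr 19, sell 630: 630/1296 × $5,028.10 → $2,444.21
Apr 21, sell 489: 489/666 × $2,583.89 → $1,897.18
Total COGS = $2,444.21 + $1,897.18 = $4,341.39
Ending inventory (cost pool remaining) = $686.71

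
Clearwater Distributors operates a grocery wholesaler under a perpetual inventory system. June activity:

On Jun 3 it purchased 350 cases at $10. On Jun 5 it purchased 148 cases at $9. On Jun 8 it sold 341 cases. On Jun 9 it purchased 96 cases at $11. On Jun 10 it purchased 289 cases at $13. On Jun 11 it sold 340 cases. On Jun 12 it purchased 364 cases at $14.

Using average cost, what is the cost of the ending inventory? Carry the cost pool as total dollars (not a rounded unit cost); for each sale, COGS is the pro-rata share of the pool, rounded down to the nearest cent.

After Jun 3: 350 on hand, pool $3,500.00 (≈ $10.0000 each)
After Jun 5: 498 on hand, pool $4,832.00 (≈ $9.7028 each)
Jun 8, sell 341: 341/498 × $4,832.00 → $3,308.65
After Jun 9: 253 on hand, pool $2,579.35 (≈ $10.1951 each)
After Jun 10: 542 on hand, pool $6,336.35 (≈ $11.6907 each)
Jun 11, sell 340: 340/542 × $6,336.35 → $3,974.83
After Jun 12: 566 on hand, pool $7,457.52 (≈ $13.1758 each)
Total COGS = $3,308.65 + $3,974.83 = $7,283.48
Ending inventory (cost pool remaining) = $7,457.52

Ending inventory = $7,457.52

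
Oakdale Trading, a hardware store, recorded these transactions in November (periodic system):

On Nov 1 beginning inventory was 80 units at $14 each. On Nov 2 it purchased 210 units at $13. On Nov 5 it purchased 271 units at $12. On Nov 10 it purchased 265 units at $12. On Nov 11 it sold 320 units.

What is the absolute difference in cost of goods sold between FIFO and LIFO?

$370

FIFO COGS: 80 @ $14 + 210 @ $13 + 30 @ $12 = $4,210
LIFO COGS: 265 @ $12 + 55 @ $12 = $3,840
Difference = |$4,210 − $3,840| = $370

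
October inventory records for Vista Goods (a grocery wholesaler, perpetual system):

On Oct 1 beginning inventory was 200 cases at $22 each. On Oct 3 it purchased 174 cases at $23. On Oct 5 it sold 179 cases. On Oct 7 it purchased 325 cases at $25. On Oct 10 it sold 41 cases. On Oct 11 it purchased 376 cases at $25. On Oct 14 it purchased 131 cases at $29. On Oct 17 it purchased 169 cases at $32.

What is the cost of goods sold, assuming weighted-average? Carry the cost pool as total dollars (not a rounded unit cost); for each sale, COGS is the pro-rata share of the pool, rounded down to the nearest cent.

After Oct 1: 200 on hand, pool $4,400.00 (≈ $22.0000 each)
After Oct 3: 374 on hand, pool $8,402.00 (≈ $22.4652 each)
Oct 5, sell 179: 179/374 × $8,402.00 → $4,021.27
After Oct 7: 520 on hand, pool $12,505.73 (≈ $24.0495 each)
Oct 10, sell 41: 41/520 × $12,505.73 → $986.02
After Oct 11: 855 on hand, pool $20,919.71 (≈ $24.4675 each)
After Oct 14: 986 on hand, pool $24,718.71 (≈ $25.0697 each)
After Oct 17: 1155 on hand, pool $30,126.71 (≈ $26.0837 each)
Total COGS = $4,021.27 + $986.02 = $5,007.29
Ending inventory (cost pool remaining) = $30,126.71

COGS = $5,007.29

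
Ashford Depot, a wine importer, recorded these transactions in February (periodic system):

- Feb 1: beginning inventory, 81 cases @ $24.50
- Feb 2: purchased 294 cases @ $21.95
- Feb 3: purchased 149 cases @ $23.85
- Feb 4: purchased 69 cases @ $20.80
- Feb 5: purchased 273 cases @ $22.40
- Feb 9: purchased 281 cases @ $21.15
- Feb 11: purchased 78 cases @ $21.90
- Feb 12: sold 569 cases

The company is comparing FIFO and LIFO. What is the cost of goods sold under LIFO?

COGS = $12,355.35

FIFO COGS: 81 @ $24.50 + 294 @ $21.95 + 149 @ $23.85 + 45 @ $20.80 = $12,927.45
LIFO COGS: 78 @ $21.90 + 281 @ $21.15 + 210 @ $22.40 = $12,355.35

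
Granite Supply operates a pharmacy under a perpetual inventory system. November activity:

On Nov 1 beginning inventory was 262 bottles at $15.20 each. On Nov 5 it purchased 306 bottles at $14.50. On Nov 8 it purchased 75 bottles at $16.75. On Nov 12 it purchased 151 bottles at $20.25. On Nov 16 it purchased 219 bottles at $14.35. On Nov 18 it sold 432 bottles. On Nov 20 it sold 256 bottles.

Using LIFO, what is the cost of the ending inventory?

Ending inventory = $4,895.90

Nov 18, 432 sold [LIFO — newest first]: 219 @ $14.35 + 151 @ $20.25 + 62 @ $16.75 = $7,238.90
Nov 20, 256 sold [LIFO — newest first]: 13 @ $16.75 + 243 @ $14.50 = $3,741.25
Total COGS = $7,238.90 + $3,741.25 = $10,980.15
Ending inventory: 262 @ $15.20 + 63 @ $14.50 = $4,895.90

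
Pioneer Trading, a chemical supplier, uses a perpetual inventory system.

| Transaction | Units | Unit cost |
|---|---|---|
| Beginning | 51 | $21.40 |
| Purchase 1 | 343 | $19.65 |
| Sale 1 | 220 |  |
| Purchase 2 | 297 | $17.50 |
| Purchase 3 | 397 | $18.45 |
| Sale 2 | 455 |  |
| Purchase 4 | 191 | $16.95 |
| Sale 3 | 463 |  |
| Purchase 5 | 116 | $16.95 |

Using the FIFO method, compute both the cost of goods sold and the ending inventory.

Sale 1 (220) [FIFO — oldest first]: 51 @ $21.40 + 169 @ $19.65 = $4,412.25
Sale 2 (455) [FIFO — oldest first]: 174 @ $19.65 + 281 @ $17.50 = $8,336.60
Sale 3 (463) [FIFO — oldest first]: 16 @ $17.50 + 397 @ $18.45 + 50 @ $16.95 = $8,452.15
Total COGS = $4,412.25 + $8,336.60 + $8,452.15 = $21,201.00
Ending inventory: 141 @ $16.95 + 116 @ $16.95 = $4,356.15
Check: goods available $25,557.15 = COGS $21,201.00 + ending $4,356.15

COGS = $21,201.00; ending inventory = $4,356.15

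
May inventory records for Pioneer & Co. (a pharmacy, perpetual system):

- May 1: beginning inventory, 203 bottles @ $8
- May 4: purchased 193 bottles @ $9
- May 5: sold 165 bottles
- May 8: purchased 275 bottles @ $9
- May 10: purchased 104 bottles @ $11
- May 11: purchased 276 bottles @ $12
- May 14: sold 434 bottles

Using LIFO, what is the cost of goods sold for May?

May 5, 165 sold [LIFO — newest first]: 165 @ $9 = $1,485
May 14, 434 sold [LIFO — newest first]: 276 @ $12 + 104 @ $11 + 54 @ $9 = $4,942
Total COGS = $1,485 + $4,942 = $6,427
Ending inventory: 203 @ $8 + 28 @ $9 + 221 @ $9 = $3,865
Check: goods available $10,292 = COGS $6,427 + ending $3,865

COGS = $6,427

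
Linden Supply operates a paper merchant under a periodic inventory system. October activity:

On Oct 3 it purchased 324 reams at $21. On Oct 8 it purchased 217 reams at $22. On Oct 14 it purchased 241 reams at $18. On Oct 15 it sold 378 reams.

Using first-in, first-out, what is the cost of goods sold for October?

COGS = $7,992

Oct 15, 378 sold [FIFO — oldest first]: 324 @ $21 + 54 @ $22 = $7,992
Ending inventory: 163 @ $22 + 241 @ $18 = $7,924
Check: goods available $15,916 = COGS $7,992 + ending $7,924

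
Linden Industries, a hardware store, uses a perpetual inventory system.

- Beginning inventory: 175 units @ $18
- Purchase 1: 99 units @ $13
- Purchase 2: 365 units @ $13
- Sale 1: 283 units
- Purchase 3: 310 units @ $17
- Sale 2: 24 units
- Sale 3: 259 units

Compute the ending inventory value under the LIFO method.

Sale 1 (283) [LIFO — newest first]: 283 @ $13 = $3,679
Sale 2 (24) [LIFO — newest first]: 24 @ $17 = $408
Sale 3 (259) [LIFO — newest first]: 259 @ $17 = $4,403
Total COGS = $3,679 + $408 + $4,403 = $8,490
Ending inventory: 175 @ $18 + 99 @ $13 + 82 @ $13 + 27 @ $17 = $5,962

Ending inventory = $5,962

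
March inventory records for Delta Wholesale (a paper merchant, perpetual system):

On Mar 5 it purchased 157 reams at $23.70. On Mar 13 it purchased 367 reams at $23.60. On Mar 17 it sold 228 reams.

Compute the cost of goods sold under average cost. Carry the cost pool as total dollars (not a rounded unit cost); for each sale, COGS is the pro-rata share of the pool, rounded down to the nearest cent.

After Mar 5: 157 on hand, pool $3,720.90 (≈ $23.7000 each)
After Mar 13: 524 on hand, pool $12,382.10 (≈ $23.6300 each)
Mar 17, sell 228: 228/524 × $12,382.10 → $5,387.63
Ending inventory (cost pool remaining) = $6,994.47

COGS = $5,387.63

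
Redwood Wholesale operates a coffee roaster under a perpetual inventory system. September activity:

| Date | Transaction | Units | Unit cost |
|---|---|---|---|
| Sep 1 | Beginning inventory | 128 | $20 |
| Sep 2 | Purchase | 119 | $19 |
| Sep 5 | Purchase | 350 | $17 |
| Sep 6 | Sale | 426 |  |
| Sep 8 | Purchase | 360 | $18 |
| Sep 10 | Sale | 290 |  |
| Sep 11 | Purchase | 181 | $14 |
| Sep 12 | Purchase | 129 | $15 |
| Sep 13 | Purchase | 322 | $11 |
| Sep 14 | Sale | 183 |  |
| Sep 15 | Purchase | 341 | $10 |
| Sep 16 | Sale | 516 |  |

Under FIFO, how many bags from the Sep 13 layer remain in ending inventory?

Sep 6, 426 sold [FIFO — oldest first]: 128 @ $20 + 119 @ $19 + 179 @ $17 = $7,864
Sep 10, 290 sold [FIFO — oldest first]: 171 @ $17 + 119 @ $18 = $5,049
Sep 14, 183 sold [FIFO — oldest first]: 183 @ $18 = $3,294
Sep 16, 516 sold [FIFO — oldest first]: 58 @ $18 + 181 @ $14 + 129 @ $15 + 148 @ $11 = $7,141
Total COGS = $7,864 + $5,049 + $3,294 + $7,141 = $23,348
Ending inventory: 174 @ $11 + 341 @ $10 = $5,324
Check: goods available $28,672 = COGS $23,348 + ending $5,324

174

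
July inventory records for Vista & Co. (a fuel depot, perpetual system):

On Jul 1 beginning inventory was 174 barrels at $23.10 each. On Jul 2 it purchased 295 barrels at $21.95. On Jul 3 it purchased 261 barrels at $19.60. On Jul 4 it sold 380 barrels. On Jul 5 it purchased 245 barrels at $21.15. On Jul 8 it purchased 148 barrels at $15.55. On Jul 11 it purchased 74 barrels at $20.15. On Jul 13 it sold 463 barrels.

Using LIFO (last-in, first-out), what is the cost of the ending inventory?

Ending inventory = $7,967.20

Jul 4, 380 sold [LIFO — newest first]: 261 @ $19.60 + 119 @ $21.95 = $7,727.65
Jul 13, 463 sold [LIFO — newest first]: 74 @ $20.15 + 148 @ $15.55 + 241 @ $21.15 = $8,889.65
Total COGS = $7,727.65 + $8,889.65 = $16,617.30
Ending inventory: 174 @ $23.10 + 176 @ $21.95 + 4 @ $21.15 = $7,967.20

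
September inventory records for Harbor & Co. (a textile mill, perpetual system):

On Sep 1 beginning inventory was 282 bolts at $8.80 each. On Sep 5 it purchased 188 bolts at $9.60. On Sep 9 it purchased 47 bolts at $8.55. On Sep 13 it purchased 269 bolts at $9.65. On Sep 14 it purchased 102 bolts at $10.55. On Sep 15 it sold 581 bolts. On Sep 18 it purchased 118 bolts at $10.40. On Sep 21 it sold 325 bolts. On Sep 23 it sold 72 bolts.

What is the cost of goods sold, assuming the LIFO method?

Sep 15, 581 sold [LIFO — newest first]: 102 @ $10.55 + 269 @ $9.65 + 47 @ $8.55 + 163 @ $9.60 = $5,638.60
Sep 21, 325 sold [LIFO — newest first]: 118 @ $10.40 + 25 @ $9.60 + 182 @ $8.80 = $3,068.80
Sep 23, 72 sold [LIFO — newest first]: 72 @ $8.80 = $633.60
Total COGS = $5,638.60 + $3,068.80 + $633.60 = $9,341.00
Ending inventory: 28 @ $8.80 = $246.40

COGS = $9,341.00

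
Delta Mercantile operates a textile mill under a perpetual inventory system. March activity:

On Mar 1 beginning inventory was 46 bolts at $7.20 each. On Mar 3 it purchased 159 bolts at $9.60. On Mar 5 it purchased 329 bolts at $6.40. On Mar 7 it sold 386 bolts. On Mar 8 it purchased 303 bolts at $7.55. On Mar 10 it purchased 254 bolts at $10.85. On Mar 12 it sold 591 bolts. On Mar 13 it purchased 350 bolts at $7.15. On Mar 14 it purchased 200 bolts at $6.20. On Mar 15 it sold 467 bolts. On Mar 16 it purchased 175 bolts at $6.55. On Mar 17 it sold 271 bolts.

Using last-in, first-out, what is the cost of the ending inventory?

Mar 7, 386 sold [LIFO — newest first]: 329 @ $6.40 + 57 @ $9.60 = $2,652.80
Mar 12, 591 sold [LIFO — newest first]: 254 @ $10.85 + 303 @ $7.55 + 34 @ $9.60 = $5,369.95
Mar 15, 467 sold [LIFO — newest first]: 200 @ $6.20 + 267 @ $7.15 = $3,149.05
Mar 17, 271 sold [LIFO — newest first]: 175 @ $6.55 + 83 @ $7.15 + 13 @ $9.60 = $1,864.50
Total COGS = $2,652.80 + $5,369.95 + $3,149.05 + $1,864.50 = $13,036.30
Ending inventory: 46 @ $7.20 + 55 @ $9.60 = $859.20

Ending inventory = $859.20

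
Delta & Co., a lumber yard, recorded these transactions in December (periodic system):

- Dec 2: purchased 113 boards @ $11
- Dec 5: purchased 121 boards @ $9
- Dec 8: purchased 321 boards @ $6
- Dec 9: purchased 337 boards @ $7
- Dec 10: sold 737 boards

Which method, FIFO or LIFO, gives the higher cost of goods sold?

FIFO COGS: 113 @ $11 + 121 @ $9 + 321 @ $6 + 182 @ $7 = $5,532
LIFO COGS: 337 @ $7 + 321 @ $6 + 79 @ $9 = $4,996

FIFO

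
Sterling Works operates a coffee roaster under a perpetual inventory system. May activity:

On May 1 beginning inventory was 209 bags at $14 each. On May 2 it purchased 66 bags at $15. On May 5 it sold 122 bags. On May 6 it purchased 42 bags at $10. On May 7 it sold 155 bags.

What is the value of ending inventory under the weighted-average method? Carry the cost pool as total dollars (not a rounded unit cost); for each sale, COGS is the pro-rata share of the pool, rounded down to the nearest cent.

After May 1: 209 on hand, pool $2,926.00 (≈ $14.0000 each)
After May 2: 275 on hand, pool $3,916.00 (≈ $14.2400 each)
May 5, sell 122: 122/275 × $3,916.00 → $1,737.28
After May 6: 195 on hand, pool $2,598.72 (≈ $13.3268 each)
May 7, sell 155: 155/195 × $2,598.72 → $2,065.64
Total COGS = $1,737.28 + $2,065.64 = $3,802.92
Ending inventory (cost pool remaining) = $533.08
Check: goods available $4,336.00 = COGS $3,802.92 + ending $533.08

Ending inventory = $533.08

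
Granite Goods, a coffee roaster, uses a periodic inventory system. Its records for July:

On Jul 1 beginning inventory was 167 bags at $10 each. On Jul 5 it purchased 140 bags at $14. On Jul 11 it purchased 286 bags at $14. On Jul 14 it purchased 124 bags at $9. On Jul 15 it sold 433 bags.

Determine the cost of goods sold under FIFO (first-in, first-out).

COGS = $5,394

Jul 15, 433 sold [FIFO — oldest first]: 167 @ $10 + 140 @ $14 + 126 @ $14 = $5,394
Ending inventory: 160 @ $14 + 124 @ $9 = $3,356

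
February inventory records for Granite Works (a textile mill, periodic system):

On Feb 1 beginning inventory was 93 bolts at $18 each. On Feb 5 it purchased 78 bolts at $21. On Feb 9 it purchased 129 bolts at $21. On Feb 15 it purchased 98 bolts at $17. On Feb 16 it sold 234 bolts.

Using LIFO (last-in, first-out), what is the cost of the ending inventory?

Feb 16, 234 sold [LIFO — newest first]: 98 @ $17 + 129 @ $21 + 7 @ $21 = $4,522
Ending inventory: 93 @ $18 + 71 @ $21 = $3,165

Ending inventory = $3,165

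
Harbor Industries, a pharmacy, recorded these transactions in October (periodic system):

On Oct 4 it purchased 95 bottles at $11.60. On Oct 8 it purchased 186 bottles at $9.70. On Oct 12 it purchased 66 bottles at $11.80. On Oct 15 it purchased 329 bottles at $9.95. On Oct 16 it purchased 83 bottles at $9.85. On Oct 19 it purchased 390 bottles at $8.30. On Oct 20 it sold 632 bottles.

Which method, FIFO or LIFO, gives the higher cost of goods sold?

FIFO

FIFO COGS: 95 @ $11.60 + 186 @ $9.70 + 66 @ $11.80 + 285 @ $9.95 = $6,520.75
LIFO COGS: 390 @ $8.30 + 83 @ $9.85 + 159 @ $9.95 = $5,636.60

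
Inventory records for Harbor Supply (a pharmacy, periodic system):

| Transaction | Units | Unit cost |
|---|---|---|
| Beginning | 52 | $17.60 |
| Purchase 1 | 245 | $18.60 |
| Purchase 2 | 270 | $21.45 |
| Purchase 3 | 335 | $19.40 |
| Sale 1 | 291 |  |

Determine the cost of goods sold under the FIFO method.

Sale 1 (291) [FIFO — oldest first]: 52 @ $17.60 + 239 @ $18.60 = $5,360.60
Ending inventory: 6 @ $18.60 + 270 @ $21.45 + 335 @ $19.40 = $12,402.10
Check: goods available $17,762.70 = COGS $5,360.60 + ending $12,402.10

COGS = $5,360.60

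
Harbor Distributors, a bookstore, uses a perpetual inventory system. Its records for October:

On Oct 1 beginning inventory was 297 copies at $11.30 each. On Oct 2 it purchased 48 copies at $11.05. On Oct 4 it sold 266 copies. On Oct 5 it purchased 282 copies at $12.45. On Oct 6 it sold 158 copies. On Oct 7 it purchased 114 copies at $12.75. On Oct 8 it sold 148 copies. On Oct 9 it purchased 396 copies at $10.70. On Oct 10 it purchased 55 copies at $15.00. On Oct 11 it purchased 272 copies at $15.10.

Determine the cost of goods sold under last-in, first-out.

COGS = $6,837.70

Oct 4, 266 sold [LIFO — newest first]: 48 @ $11.05 + 218 @ $11.30 = $2,993.80
Oct 6, 158 sold [LIFO — newest first]: 158 @ $12.45 = $1,967.10
Oct 8, 148 sold [LIFO — newest first]: 114 @ $12.75 + 34 @ $12.45 = $1,876.80
Total COGS = $2,993.80 + $1,967.10 + $1,876.80 = $6,837.70
Ending inventory: 79 @ $11.30 + 90 @ $12.45 + 396 @ $10.70 + 55 @ $15.00 + 272 @ $15.10 = $11,182.60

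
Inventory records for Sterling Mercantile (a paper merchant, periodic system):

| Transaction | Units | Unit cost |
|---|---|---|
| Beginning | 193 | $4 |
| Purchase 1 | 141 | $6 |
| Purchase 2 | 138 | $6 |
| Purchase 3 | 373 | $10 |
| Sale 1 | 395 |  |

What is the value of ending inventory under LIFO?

Sale 1 (395) [LIFO — newest first]: 373 @ $10 + 22 @ $6 = $3,862
Ending inventory: 193 @ $4 + 141 @ $6 + 116 @ $6 = $2,314
Check: goods available $6,176 = COGS $3,862 + ending $2,314

Ending inventory = $2,314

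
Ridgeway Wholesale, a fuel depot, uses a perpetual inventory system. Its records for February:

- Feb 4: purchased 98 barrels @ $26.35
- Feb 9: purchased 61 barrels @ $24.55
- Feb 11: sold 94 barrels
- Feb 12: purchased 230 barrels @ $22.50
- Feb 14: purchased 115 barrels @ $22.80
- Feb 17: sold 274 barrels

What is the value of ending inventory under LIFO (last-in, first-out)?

Feb 11, 94 sold [LIFO — newest first]: 61 @ $24.55 + 33 @ $26.35 = $2,367.10
Feb 17, 274 sold [LIFO — newest first]: 115 @ $22.80 + 159 @ $22.50 = $6,199.50
Total COGS = $2,367.10 + $6,199.50 = $8,566.60
Ending inventory: 65 @ $26.35 + 71 @ $22.50 = $3,310.25

Ending inventory = $3,310.25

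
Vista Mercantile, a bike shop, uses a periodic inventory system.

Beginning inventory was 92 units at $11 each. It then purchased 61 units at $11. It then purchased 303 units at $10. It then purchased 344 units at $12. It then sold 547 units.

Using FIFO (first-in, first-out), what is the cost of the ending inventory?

Ending inventory = $3,036

Sale 1 (547) [FIFO — oldest first]: 92 @ $11 + 61 @ $11 + 303 @ $10 + 91 @ $12 = $5,805
Ending inventory: 253 @ $12 = $3,036
Check: goods available $8,841 = COGS $5,805 + ending $3,036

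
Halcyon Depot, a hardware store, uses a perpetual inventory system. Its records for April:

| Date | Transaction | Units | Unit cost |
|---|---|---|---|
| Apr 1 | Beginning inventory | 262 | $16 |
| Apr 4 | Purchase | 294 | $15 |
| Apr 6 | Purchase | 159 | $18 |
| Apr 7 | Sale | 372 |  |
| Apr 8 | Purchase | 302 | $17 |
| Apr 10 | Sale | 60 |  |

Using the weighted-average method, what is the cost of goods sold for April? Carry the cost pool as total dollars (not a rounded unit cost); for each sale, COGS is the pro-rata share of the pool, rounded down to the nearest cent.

After Apr 1: 262 on hand, pool $4,192.00 (≈ $16.0000 each)
After Apr 4: 556 on hand, pool $8,602.00 (≈ $15.4712 each)
After Apr 6: 715 on hand, pool $11,464.00 (≈ $16.0336 each)
Apr 7, sell 372: 372/715 × $11,464.00 → $5,964.48
After Apr 8: 645 on hand, pool $10,633.52 (≈ $16.4861 each)
Apr 10, sell 60: 60/645 × $10,633.52 → $989.16
Total COGS = $5,964.48 + $989.16 = $6,953.64
Ending inventory (cost pool remaining) = $9,644.36

COGS = $6,953.64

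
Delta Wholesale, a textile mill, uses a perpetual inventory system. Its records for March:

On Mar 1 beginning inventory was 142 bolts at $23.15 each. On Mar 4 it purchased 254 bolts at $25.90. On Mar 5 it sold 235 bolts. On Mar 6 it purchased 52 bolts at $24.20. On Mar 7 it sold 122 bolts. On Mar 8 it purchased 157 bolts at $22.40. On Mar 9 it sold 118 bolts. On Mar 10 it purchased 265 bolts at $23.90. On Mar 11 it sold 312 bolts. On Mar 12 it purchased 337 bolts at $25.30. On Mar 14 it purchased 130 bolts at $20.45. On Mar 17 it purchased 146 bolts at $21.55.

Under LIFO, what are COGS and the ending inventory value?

COGS = $19,053.15; ending inventory = $16,252.35

Mar 5, 235 sold [LIFO — newest first]: 235 @ $25.90 = $6,086.50
Mar 7, 122 sold [LIFO — newest first]: 52 @ $24.20 + 19 @ $25.90 + 51 @ $23.15 = $2,931.15
Mar 9, 118 sold [LIFO — newest first]: 118 @ $22.40 = $2,643.20
Mar 11, 312 sold [LIFO — newest first]: 265 @ $23.90 + 39 @ $22.40 + 8 @ $23.15 = $7,392.30
Total COGS = $6,086.50 + $2,931.15 + $2,643.20 + $7,392.30 = $19,053.15
Ending inventory: 83 @ $23.15 + 337 @ $25.30 + 130 @ $20.45 + 146 @ $21.55 = $16,252.35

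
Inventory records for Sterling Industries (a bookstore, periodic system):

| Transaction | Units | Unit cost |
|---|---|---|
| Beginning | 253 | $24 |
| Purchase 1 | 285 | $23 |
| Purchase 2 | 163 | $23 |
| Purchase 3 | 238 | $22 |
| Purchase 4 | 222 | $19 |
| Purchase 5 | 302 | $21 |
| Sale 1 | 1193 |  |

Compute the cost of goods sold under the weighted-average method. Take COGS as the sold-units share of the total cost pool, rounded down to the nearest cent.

Sale 1, sell 1193: 1193/1463 × $32,172.00 → $26,234.58
Ending inventory (cost pool remaining) = $5,937.42

COGS = $26,234.58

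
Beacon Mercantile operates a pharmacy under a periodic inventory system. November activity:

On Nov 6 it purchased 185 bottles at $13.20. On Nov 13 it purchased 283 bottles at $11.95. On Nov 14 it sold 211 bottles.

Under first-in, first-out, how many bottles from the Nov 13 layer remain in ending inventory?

Nov 14, 211 sold [FIFO — oldest first]: 185 @ $13.20 + 26 @ $11.95 = $2,752.70
Ending inventory: 257 @ $11.95 = $3,071.15

257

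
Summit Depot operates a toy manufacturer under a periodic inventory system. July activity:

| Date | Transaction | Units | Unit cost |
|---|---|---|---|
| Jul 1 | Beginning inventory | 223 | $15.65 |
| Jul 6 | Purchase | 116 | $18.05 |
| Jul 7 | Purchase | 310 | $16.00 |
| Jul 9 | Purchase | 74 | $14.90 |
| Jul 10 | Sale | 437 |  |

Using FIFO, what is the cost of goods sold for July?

COGS = $7,151.75

Jul 10, 437 sold [FIFO — oldest first]: 223 @ $15.65 + 116 @ $18.05 + 98 @ $16.00 = $7,151.75
Ending inventory: 212 @ $16.00 + 74 @ $14.90 = $4,494.60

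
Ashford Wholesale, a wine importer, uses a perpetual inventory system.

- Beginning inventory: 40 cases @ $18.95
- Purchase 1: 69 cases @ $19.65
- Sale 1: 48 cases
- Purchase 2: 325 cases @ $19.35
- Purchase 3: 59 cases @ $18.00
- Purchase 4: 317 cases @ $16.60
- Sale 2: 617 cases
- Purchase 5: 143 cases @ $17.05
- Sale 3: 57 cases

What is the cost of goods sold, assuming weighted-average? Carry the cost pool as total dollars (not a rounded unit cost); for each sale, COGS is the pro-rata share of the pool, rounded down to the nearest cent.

COGS = $13,103.70

After Beginning: 40 on hand, pool $758.00 (≈ $18.9500 each)
After Purchase 1: 109 on hand, pool $2,113.85 (≈ $19.3931 each)
Sale 1, sell 48: 48/109 × $2,113.85 → $930.86
After Purchase 2: 386 on hand, pool $7,471.74 (≈ $19.3568 each)
After Purchase 3: 445 on hand, pool $8,533.74 (≈ $19.1769 each)
After Purchase 4: 762 on hand, pool $13,795.94 (≈ $18.1049 each)
Sale 2, sell 617: 617/762 × $13,795.94 → $11,170.72
After Purchase 5: 288 on hand, pool $5,063.37 (≈ $17.5811 each)
Sale 3, sell 57: 57/288 × $5,063.37 → $1,002.12
Total COGS = $930.86 + $11,170.72 + $1,002.12 = $13,103.70
Ending inventory (cost pool remaining) = $4,061.25
Check: goods available $17,164.95 = COGS $13,103.70 + ending $4,061.25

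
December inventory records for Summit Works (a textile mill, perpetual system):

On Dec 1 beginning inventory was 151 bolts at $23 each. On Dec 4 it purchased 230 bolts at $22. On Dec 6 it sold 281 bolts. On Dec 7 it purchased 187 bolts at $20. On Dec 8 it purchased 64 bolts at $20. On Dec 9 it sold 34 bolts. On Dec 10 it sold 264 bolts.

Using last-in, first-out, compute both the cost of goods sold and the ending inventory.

COGS = $12,334; ending inventory = $1,219

Dec 6, 281 sold [LIFO — newest first]: 230 @ $22 + 51 @ $23 = $6,233
Dec 9, 34 sold [LIFO — newest first]: 34 @ $20 = $680
Dec 10, 264 sold [LIFO — newest first]: 30 @ $20 + 187 @ $20 + 47 @ $23 = $5,421
Total COGS = $6,233 + $680 + $5,421 = $12,334
Ending inventory: 53 @ $23 = $1,219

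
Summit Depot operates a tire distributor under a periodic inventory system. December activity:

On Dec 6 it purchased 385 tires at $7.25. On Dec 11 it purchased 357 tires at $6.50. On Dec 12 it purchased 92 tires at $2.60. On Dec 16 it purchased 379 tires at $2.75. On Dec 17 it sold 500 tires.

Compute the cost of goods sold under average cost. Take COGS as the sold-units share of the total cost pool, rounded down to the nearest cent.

COGS = $2,635.28

Dec 17, sell 500: 500/1213 × $6,393.20 → $2,635.28
Ending inventory (cost pool remaining) = $3,757.92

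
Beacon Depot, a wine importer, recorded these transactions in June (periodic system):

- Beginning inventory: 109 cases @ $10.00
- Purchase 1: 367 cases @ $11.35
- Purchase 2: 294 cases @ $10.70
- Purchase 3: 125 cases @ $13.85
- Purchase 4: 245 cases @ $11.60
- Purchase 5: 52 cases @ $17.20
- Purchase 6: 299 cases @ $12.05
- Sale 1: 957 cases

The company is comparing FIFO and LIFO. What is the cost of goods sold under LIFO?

FIFO COGS: 109 @ $10.00 + 367 @ $11.35 + 294 @ $10.70 + 125 @ $13.85 + 62 @ $11.60 = $10,851.70
LIFO COGS: 299 @ $12.05 + 52 @ $17.20 + 245 @ $11.60 + 125 @ $13.85 + 236 @ $10.70 = $11,595.80

COGS = $11,595.80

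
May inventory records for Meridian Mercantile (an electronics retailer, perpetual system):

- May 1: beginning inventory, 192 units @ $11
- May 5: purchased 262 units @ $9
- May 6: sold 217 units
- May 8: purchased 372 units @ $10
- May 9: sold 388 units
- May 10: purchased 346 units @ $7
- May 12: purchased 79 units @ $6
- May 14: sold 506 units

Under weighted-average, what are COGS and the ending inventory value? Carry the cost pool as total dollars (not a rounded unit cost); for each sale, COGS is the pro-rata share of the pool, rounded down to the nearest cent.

After May 1: 192 on hand, pool $2,112.00 (≈ $11.0000 each)
After May 5: 454 on hand, pool $4,470.00 (≈ $9.8458 each)
May 6, sell 217: 217/454 × $4,470.00 → $2,136.54
After May 8: 609 on hand, pool $6,053.46 (≈ $9.9400 each)
May 9, sell 388: 388/609 × $6,053.46 → $3,856.72
After May 10: 567 on hand, pool $4,618.74 (≈ $8.1459 each)
After May 12: 646 on hand, pool $5,092.74 (≈ $7.8835 each)
May 14, sell 506: 506/646 × $5,092.74 → $3,989.05
Total COGS = $2,136.54 + $3,856.72 + $3,989.05 = $9,982.31
Ending inventory (cost pool remaining) = $1,103.69

COGS = $9,982.31; ending inventory = $1,103.69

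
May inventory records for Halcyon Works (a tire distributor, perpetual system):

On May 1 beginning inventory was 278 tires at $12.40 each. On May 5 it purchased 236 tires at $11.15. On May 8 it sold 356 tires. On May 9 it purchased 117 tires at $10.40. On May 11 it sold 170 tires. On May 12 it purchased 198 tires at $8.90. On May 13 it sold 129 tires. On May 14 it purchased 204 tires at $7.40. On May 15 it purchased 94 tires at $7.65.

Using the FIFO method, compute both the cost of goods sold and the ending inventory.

COGS = $7,509.00; ending inventory = $3,777.30

May 8, 356 sold [FIFO — oldest first]: 278 @ $12.40 + 78 @ $11.15 = $4,316.90
May 11, 170 sold [FIFO — oldest first]: 158 @ $11.15 + 12 @ $10.40 = $1,886.50
May 13, 129 sold [FIFO — oldest first]: 105 @ $10.40 + 24 @ $8.90 = $1,305.60
Total COGS = $4,316.90 + $1,886.50 + $1,305.60 = $7,509.00
Ending inventory: 174 @ $8.90 + 204 @ $7.40 + 94 @ $7.65 = $3,777.30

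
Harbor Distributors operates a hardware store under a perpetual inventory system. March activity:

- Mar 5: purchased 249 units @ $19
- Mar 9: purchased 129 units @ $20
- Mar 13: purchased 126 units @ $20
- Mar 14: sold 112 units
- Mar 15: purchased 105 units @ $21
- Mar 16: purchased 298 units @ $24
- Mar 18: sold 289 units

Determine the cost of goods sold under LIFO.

Mar 14, 112 sold [LIFO — newest first]: 112 @ $20 = $2,240
Mar 18, 289 sold [LIFO — newest first]: 289 @ $24 = $6,936
Total COGS = $2,240 + $6,936 = $9,176
Ending inventory: 249 @ $19 + 129 @ $20 + 14 @ $20 + 105 @ $21 + 9 @ $24 = $10,012
Check: goods available $19,188 = COGS $9,176 + ending $10,012

COGS = $9,176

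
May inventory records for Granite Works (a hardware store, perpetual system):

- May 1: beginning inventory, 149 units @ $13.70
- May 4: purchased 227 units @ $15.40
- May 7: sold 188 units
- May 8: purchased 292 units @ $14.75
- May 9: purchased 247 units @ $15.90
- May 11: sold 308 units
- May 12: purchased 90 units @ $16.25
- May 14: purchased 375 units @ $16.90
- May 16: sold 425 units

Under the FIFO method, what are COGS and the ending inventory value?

May 7, 188 sold [FIFO — oldest first]: 149 @ $13.70 + 39 @ $15.40 = $2,641.90
May 11, 308 sold [FIFO — oldest first]: 188 @ $15.40 + 120 @ $14.75 = $4,665.20
May 16, 425 sold [FIFO — oldest first]: 172 @ $14.75 + 247 @ $15.90 + 6 @ $16.25 = $6,561.80
Total COGS = $2,641.90 + $4,665.20 + $6,561.80 = $13,868.90
Ending inventory: 84 @ $16.25 + 375 @ $16.90 = $7,702.50

COGS = $13,868.90; ending inventory = $7,702.50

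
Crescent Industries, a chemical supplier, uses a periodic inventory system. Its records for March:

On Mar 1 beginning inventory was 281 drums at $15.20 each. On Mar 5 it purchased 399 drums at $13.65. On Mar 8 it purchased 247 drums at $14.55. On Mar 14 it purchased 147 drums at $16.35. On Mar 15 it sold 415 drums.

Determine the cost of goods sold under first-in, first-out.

COGS = $6,100.30

Mar 15, 415 sold [FIFO — oldest first]: 281 @ $15.20 + 134 @ $13.65 = $6,100.30
Ending inventory: 265 @ $13.65 + 247 @ $14.55 + 147 @ $16.35 = $9,614.55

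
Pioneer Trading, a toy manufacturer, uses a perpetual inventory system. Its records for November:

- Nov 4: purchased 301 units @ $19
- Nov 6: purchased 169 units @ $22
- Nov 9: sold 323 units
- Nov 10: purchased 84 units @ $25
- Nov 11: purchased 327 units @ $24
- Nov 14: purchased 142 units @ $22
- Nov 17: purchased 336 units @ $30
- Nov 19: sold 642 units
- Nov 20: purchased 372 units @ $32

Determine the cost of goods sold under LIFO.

COGS = $23,784

Nov 9, 323 sold [LIFO — newest first]: 169 @ $22 + 154 @ $19 = $6,644
Nov 19, 642 sold [LIFO — newest first]: 336 @ $30 + 142 @ $22 + 164 @ $24 = $17,140
Total COGS = $6,644 + $17,140 = $23,784
Ending inventory: 147 @ $19 + 84 @ $25 + 163 @ $24 + 372 @ $32 = $20,709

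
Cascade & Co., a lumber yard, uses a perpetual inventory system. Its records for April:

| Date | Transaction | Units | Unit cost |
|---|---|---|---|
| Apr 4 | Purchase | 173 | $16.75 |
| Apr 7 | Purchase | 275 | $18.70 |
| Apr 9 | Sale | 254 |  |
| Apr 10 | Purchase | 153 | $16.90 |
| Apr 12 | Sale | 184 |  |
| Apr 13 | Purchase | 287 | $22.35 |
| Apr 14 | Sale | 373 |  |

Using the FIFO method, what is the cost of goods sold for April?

Apr 9, 254 sold [FIFO — oldest first]: 173 @ $16.75 + 81 @ $18.70 = $4,412.45
Apr 12, 184 sold [FIFO — oldest first]: 184 @ $18.70 = $3,440.80
Apr 14, 373 sold [FIFO — oldest first]: 10 @ $18.70 + 153 @ $16.90 + 210 @ $22.35 = $7,466.20
Total COGS = $4,412.45 + $3,440.80 + $7,466.20 = $15,319.45
Ending inventory: 77 @ $22.35 = $1,720.95
Check: goods available $17,040.40 = COGS $15,319.45 + ending $1,720.95

COGS = $15,319.45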